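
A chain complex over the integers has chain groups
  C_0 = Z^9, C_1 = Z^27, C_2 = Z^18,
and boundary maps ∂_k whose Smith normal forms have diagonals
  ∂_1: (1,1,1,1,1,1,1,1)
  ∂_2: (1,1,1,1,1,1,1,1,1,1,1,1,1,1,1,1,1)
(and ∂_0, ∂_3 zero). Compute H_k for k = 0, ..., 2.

H_0 = Z,  H_1 = Z^2,  H_2 = Z.

H_0: b_0 = 9 − 0 − 8 = 1; torsion from ∂_1 factors > 1: none. So H_0 = Z.
H_1: b_1 = 27 − 8 − 17 = 2; torsion from ∂_2 factors > 1: none. So H_1 = Z^2.
H_2: b_2 = 18 − 17 − 0 = 1; torsion from ∂_3 factors > 1: none. So H_2 = Z.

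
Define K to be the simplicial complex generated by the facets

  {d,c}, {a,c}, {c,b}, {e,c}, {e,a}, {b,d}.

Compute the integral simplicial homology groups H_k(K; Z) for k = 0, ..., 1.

Order the vertices as a < b < c < d < e. Listing each simplex with vertices in this order, K has dimension 1 with simplices:

  0-simplices (5): a, b, c, d, e
  1-simplices (6): ac, ae, bc, bd, cd, ce

so the chain groups are C_0 ≅ Z^5, C_1 ≅ Z^6.

Boundary ∂_1: C_1 → C_0 sends each edge [p,q] (with p < q) to q − p. For instance
  ∂ac = c − a.
This gives a 5×6 integer matrix of rank 4; reducing to Smith normal form yields diagonal entries (1,1,1,1).

Reading off H_k = ker ∂_k / im ∂_{k+1}:

  H_0: rank C_0 − rank ∂_1 = 5 − 4 = 1, and the invariant factors of ∂_1 are all 1, so H_0 ≅ Z.
  H_1: rank ker ∂_1 − rank ∂_2 = (6 − 4) − 0 = 2, and there is no ∂_2, so H_1 ≅ Z^2.

H_0 ≅ Z,  H_1 ≅ Z^2.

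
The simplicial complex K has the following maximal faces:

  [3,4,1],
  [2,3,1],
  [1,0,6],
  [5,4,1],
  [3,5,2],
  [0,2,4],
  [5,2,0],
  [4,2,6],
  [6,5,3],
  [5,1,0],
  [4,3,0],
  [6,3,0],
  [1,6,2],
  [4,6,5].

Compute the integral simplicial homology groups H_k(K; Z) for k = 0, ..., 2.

Order the vertices as 0 < 1 < 2 < 3 < 4 < 5 < 6. Listing each simplex with vertices in this order, K has dimension 2 with simplices:

  0-simplices (7): [0], [1], [2], [3], [4], [5], [6]
  1-simplices (21): [0,1], [0,2], [0,3], [0,4], [0,5], [0,6], [1,2], [1,3], [1,4], [1,5], [1,6], [2,3], [2,4], [2,5], [2,6], [3,4], [3,5], [3,6], [4,5], [4,6], [5,6]
  2-simplices (14): [0,1,5], [0,1,6], [0,2,4], [0,2,5], [0,3,4], [0,3,6], [1,2,3], [1,2,6], [1,3,4], [1,4,5], [2,3,5], [2,4,6], [3,5,6], [4,5,6]

Hence C_0 ≅ Z^7, C_1 ≅ Z^21, C_2 ≅ Z^14.

The boundary map ∂_1: C_1 → C_0 sends each edge [p,q] (with p < q) to q − p. For instance
  ∂[3,5] = [5] − [3].
As a 7×21 matrix over Z this has rank 6, with invariant factors (1,1,1,1,1,1).

The boundary map ∂_2: C_2 → C_1 acts by ∂[p,q,r] = [q,r] − [p,r] + [p,q]. For instance
  ∂[0,2,5] = [2,5] − [0,5] + [0,2],
  ∂[0,1,5] = [1,5] − [0,5] + [0,1].
As a 21×14 matrix over Z this has rank 13, with invariant factors (1,1,1,1,1,1,1,1,1,1,1,1,1).

Computing H_k = (kernel of ∂_k) / (image of ∂_{k+1}):

  H_0: rank C_0 − rank ∂_1 = 7 − 6 = 1, and the invariant factors of ∂_1 are all 1, so H_0 = Z.
  H_1: rank ker ∂_1 − rank ∂_2 = (21 − 6) − 13 = 2, and the invariant factors of ∂_2 are all 1, so H_1 = Z^2.
  H_2: rank ker ∂_2 − rank ∂_3 = (14 − 13) − 0 = 1, and there is no ∂_3, so H_2 = Z.

(K is a triangulation of the torus T^2.)

H_0 = Z,  H_1 = Z^2,  H_2 = Z.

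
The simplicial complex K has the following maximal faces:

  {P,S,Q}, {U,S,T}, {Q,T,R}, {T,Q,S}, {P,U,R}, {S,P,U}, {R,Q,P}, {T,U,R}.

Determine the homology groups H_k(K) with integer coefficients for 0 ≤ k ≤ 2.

H_0 = Z,  H_1 = 0,  H_2 = Z.

Take the total order P < Q < R < S < T < U on the vertex set. Then K (dimension 2) consists of the simplices:

  0-simplices (6): P, Q, R, S, T, U
  1-simplices (12): PQ, PR, PS, PU, QR, QS, QT, RT, RU, ST, SU, TU
  2-simplices (8): PQR, PQS, PRU, PSU, QRT, QST, RTU, STU

Hence C_0 ≅ Z^6, C_1 ≅ Z^12, C_2 ≅ Z^8.

The boundary map ∂_1: C_1 → C_0 sends each edge [p,q] (with p < q) to q − p. For instance
  ∂PS = S − P.
As a 6×12 matrix over Z this has rank 5, with invariant factors (1,1,1,1,1).

Boundary ∂_2: C_2 → C_1 maps a triangle to the signed sum of its edges. For instance
  ∂QRT = RT − QT + QR,
  ∂PRU = RU − PU + PR.
This gives a 12×8 integer matrix of rank 7; reducing to Smith normal form yields diagonal entries (1,1,1,1,1,1,1).

Reading off H_k = ker ∂_k / im ∂_{k+1}:

  H_0: rank C_0 − rank ∂_1 = 6 − 5 = 1, and the invariant factors of ∂_1 are all 1, so H_0 = Z.
  H_1: rank ker ∂_1 − rank ∂_2 = (12 − 5) − 7 = 0, and the invariant factors of ∂_2 are all 1, so H_1 = 0.
  H_2: rank ker ∂_2 − rank ∂_3 = (8 − 7) − 0 = 1, and there is no ∂_3, so H_2 = Z.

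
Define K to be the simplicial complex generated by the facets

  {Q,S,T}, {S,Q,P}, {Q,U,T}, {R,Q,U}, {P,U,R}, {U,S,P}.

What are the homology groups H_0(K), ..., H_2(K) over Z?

K has 6 vertices, 12 edges, 6 triangles.
rank ∂_0 = 0, rank ∂_1 = 5 ⇒ b_0 = 6 − 0 − 5 = 1; all invariant factors of ∂_1 are 1 so no torsion. So H_0 = Z.
rank ∂_1 = 5, rank ∂_2 = 6 ⇒ b_1 = 12 − 5 − 6 = 1; all invariant factors of ∂_2 are 1 so no torsion. So H_1 = Z.
rank ∂_2 = 6, rank ∂_3 = 0 ⇒ b_2 = 6 − 6 − 0 = 0. So H_2 = 0.

H_0 ≅ Z,  H_1 ≅ Z,  H_2 = 0.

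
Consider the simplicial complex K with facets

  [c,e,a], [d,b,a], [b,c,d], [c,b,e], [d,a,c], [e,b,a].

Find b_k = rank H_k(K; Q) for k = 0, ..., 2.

Take the total order a < b < c < d < e on the vertex set. Then K (dimension 2) consists of the simplices:

  0-simplices (5): a, b, c, d, e
  1-simplices (9): ab, ac, ad, ae, bc, bd, be, cd, ce
  2-simplices (6): abd, abe, acd, ace, bcd, bce

Hence C_0 ≅ Z^5, C_1 ≅ Z^9, C_2 ≅ Z^6.

∂_1: C_1 → C_0 sends each edge [p,q] (with p < q) to q − p.
This gives a 5×9 integer matrix of rank 4; reducing to Smith normal form yields diagonal entries (1,1,1,1).

Boundary ∂_2: C_2 → C_1 maps a triangle to the signed sum of its edges. For instance
  ∂bce = ce − be + bc,
  ∂abe = be − ae + ab.
As a 9×6 matrix over Z this has rank 5, with invariant factors (1,1,1,1,1).

Reading off H_k = ker ∂_k / im ∂_{k+1}:

  H_0: rank C_0 − rank ∂_1 = 5 − 4 = 1, and the invariant factors of ∂_1 are all 1, so H_0 ≅ Z.
  H_1: rank ker ∂_1 − rank ∂_2 = (9 − 4) − 5 = 0, and the invariant factors of ∂_2 are all 1, so H_1 ≅ 0.
  H_2: rank ker ∂_2 − rank ∂_3 = (6 − 5) − 0 = 1, and there is no ∂_3, so H_2 ≅ Z.

As a check, the Euler characteristic is 5 − 9 + 6 = 2, which agrees with 1 − 0 + 1 = 2.

Hence the Betti numbers are b_0 = 1, b_1 = 0, b_2 = 1.

b_0 = 1, b_1 = 0, b_2 = 1.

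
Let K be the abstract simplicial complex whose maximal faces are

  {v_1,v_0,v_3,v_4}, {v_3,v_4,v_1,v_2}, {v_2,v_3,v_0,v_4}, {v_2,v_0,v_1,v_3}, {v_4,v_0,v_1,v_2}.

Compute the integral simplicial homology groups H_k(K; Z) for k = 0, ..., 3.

We work with the vertex ordering v_0 < v_1 < v_2 < v_3 < v_4. The simplices of K, each written with vertices in increasing order, are:

  0-simplices (5): [v_0], [v_1], [v_2], [v_3], [v_4]
  1-simplices (10): [v_0,v_1], [v_0,v_2], [v_0,v_3], [v_0,v_4], [v_1,v_2], [v_1,v_3], [v_1,v_4], [v_2,v_3], [v_2,v_4], [v_3,v_4]
  2-simplices (10): [v_0,v_1,v_2], [v_0,v_1,v_3], [v_0,v_1,v_4], [v_0,v_2,v_3], [v_0,v_2,v_4], [v_0,v_3,v_4], [v_1,v_2,v_3], [v_1,v_2,v_4], [v_1,v_3,v_4], [v_2,v_3,v_4]
  3-simplices (5): [v_0,v_1,v_2,v_3], [v_0,v_1,v_2,v_4], [v_0,v_1,v_3,v_4], [v_0,v_2,v_3,v_4], [v_1,v_2,v_3,v_4]

giving chain groups C_0 ≅ Z^5, C_1 ≅ Z^10, C_2 ≅ Z^10, C_3 ≅ Z^5.

Boundary ∂_1: C_1 → C_0 maps an edge to its endpoints' difference, ∂[p,q] = q − p. For instance
  ∂[v_3,v_4] = [v_4] − [v_3].
As a 5×10 matrix over Z this has rank 4, with invariant factors (1,1,1,1).

∂_2: C_2 → C_1 maps a triangle to the signed sum of its edges. For instance
  ∂[v_1,v_3,v_4] = [v_3,v_4] − [v_1,v_4] + [v_1,v_3],
  ∂[v_0,v_2,v_3] = [v_2,v_3] − [v_0,v_3] + [v_0,v_2].
As a 10×10 matrix over Z this has rank 6, with invariant factors (1,1,1,1,1,1).

∂_3: C_3 → C_2 sends each 3-simplex σ to the alternating sum Σ_i (−1)^i (σ with its i-th vertex removed). For instance
  ∂[v_0,v_1,v_2,v_3] = [v_1,v_2,v_3] − [v_0,v_2,v_3] + [v_0,v_1,v_3] − [v_0,v_1,v_2],
  ∂[v_1,v_2,v_3,v_4] = [v_2,v_3,v_4] − [v_1,v_3,v_4] + [v_1,v_2,v_4] − [v_1,v_2,v_3].
The 10×5 boundary matrix has rank 4 and Smith normal form diag(1,1,1,1).

Computing H_k = (kernel of ∂_k) / (image of ∂_{k+1}):

  H_0: rank C_0 − rank ∂_1 = 5 − 4 = 1, and the invariant factors of ∂_1 are all 1, so H_0 ≅ Z.
  H_1: rank ker ∂_1 − rank ∂_2 = (10 − 4) − 6 = 0, and the invariant factors of ∂_2 are all 1, so H_1 ≅ 0.
  H_2: rank ker ∂_2 − rank ∂_3 = (10 − 6) − 4 = 0, and the invariant factors of ∂_3 are all 1, so H_2 ≅ 0.
  H_3: rank ker ∂_3 − rank ∂_4 = (5 − 4) − 0 = 1, and there is no ∂_4, so H_3 ≅ Z.

As a check, the Euler characteristic is 5 − 10 + 10 − 5 = 0, which agrees with 1 − 0 + 0 − 1 = 0.

H_0 = Z,  H_1 = 0,  H_2 = 0,  H_3 = Z.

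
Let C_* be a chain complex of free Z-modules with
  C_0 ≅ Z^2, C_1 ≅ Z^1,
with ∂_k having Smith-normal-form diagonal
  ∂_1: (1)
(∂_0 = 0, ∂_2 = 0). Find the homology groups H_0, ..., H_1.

H_0: b_0 = 2 − 0 − 1 = 1; torsion from ∂_1 factors > 1: none. So H_0 = Z.
H_1: b_1 = 1 − 1 − 0 = 0; torsion from ∂_2 factors > 1: none. So H_1 = 0.

H_0 = Z,  H_1 = 0.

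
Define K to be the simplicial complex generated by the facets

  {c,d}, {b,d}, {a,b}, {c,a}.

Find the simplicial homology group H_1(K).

Fix the vertex order a < b < c < d and write every simplex with vertices in increasing order. Then dim K = 1 and the simplices of K are:

  0-simplices (4): a, b, c, d
  1-simplices (4): ab, ac, bd, cd

giving chain groups C_0 ≅ Z^4, C_1 ≅ Z^4.

∂_1: C_1 → C_0 sends each edge [p,q] (with p < q) to q − p.
The 4×4 boundary matrix has rank 3 and Smith normal form diag(1,1,1).

From H_k ≅ ker(∂_k) / im(∂_{k+1}) we obtain:

  H_1: rank ker ∂_1 − rank ∂_2 = (4 − 3) − 0 = 1, and there is no ∂_2, so H_1 ≅ Z.

H_1 ≅ Z.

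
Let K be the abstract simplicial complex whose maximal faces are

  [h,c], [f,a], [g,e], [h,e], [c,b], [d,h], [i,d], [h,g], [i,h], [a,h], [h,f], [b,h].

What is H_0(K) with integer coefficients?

H_0 ≅ Z.

We work with the vertex ordering a < b < c < d < e < f < g < h < i. The simplices of K, each written with vertices in increasing order, are:

  0-simplices (9): a, b, c, d, e, f, g, h, i
  1-simplices (12): af, ah, bc, bh, ch, dh, di, eg, eh, fh, gh, hi

so the chain groups are C_0 ≅ Z^9, C_1 ≅ Z^12.

The boundary map ∂_1: C_1 → C_0 is given by ∂[p,q] = [q] − [p]. For instance
  ∂fh = h − f.
The 9×12 boundary matrix has rank 8 and Smith normal form diag(1,1,1,1,1,1,1,1).

From H_k ≅ ker(∂_k) / im(∂_{k+1}) we obtain:

  H_0: rank C_0 − rank ∂_1 = 9 − 8 = 1, and the invariant factors of ∂_1 are all 1, so H_0 = Z.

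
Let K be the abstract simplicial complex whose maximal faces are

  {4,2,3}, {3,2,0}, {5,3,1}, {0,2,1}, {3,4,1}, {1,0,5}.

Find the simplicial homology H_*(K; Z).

H_0 ≅ Z,  H_1 ≅ Z,  H_2 = 0.

Take the total order 0 < 1 < 2 < 3 < 4 < 5 on the vertex set. Then K (dimension 2) consists of the simplices:

  0-simplices (6): [0], [1], [2], [3], [4], [5]
  1-simplices (12): [0,1], [0,2], [0,3], [0,5], [1,2], [1,3], [1,4], [1,5], [2,3], [2,4], [3,4], [3,5]
  2-simplices (6): [0,1,2], [0,1,5], [0,2,3], [1,3,4], [1,3,5], [2,3,4]

giving chain groups C_0 ≅ Z^6, C_1 ≅ Z^12, C_2 ≅ Z^6.

The boundary map ∂_1: C_1 → C_0 is given by ∂[p,q] = [q] − [p]. For instance
  ∂[3,5] = [5] − [3].
The resulting 6×12 matrix has rank 5, and its Smith normal form has invariant factors (1,1,1,1,1).

The boundary map ∂_2: C_2 → C_1 sends each 2-simplex [p,q,r] to [q,r] − [p,r] + [p,q]. For instance
  ∂[2,3,4] = [3,4] − [2,4] + [2,3],
  ∂[0,1,5] = [1,5] − [0,5] + [0,1].
This gives a 12×6 integer matrix of rank 6; reducing to Smith normal form yields diagonal entries (1,1,1,1,1,1).

Now H_k = ker ∂_k / im ∂_{k+1}, so:

  H_0: rank C_0 − rank ∂_1 = 6 − 5 = 1, and the invariant factors of ∂_1 are all 1, so H_0 ≅ Z.
  H_1: rank ker ∂_1 − rank ∂_2 = (12 − 5) − 6 = 1, and the invariant factors of ∂_2 are all 1, so H_1 ≅ Z.
  H_2: rank ker ∂_2 − rank ∂_3 = (6 − 6) − 0 = 0, and there is no ∂_3, so H_2 ≅ 0.

(K is a triangulation of the cylinder S^1 x I.)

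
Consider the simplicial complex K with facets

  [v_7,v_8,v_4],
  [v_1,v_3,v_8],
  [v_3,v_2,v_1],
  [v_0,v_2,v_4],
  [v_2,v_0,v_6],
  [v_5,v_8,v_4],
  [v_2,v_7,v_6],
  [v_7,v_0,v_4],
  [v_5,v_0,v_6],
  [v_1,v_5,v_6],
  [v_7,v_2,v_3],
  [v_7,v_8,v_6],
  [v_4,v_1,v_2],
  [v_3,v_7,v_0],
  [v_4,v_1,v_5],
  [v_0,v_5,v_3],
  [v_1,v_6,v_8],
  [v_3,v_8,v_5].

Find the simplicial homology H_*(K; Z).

H_0 = Z,  H_1 = Z × Z/2,  H_2 = 0.

Order the vertices as v_0 < v_1 < v_2 < v_3 < v_4 < v_5 < v_6 < v_7 < v_8. Listing each simplex with vertices in this order, K has dimension 2 with simplices:

  0-simplices (9): [v_0], [v_1], [v_2], [v_3], [v_4], [v_5], [v_6], [v_7], [v_8]
  1-simplices (27): (27 of them)
  2-simplices (18): (18 of them)

giving chain groups C_0 ≅ Z^9, C_1 ≅ Z^27, C_2 ≅ Z^18.

Boundary ∂_1: C_1 → C_0 maps an edge to its endpoints' difference, ∂[p,q] = q − p. For instance
  ∂[v_3,v_5] = [v_5] − [v_3].
The resulting 9×27 matrix has rank 8, and its Smith normal form has invariant factors (1,1,1,1,1,1,1,1).

Boundary ∂_2: C_2 → C_1 sends each 2-simplex [p,q,r] to [q,r] − [p,r] + [p,q]. For instance
  ∂[v_0,v_2,v_4] = [v_2,v_4] − [v_0,v_4] + [v_0,v_2],
  ∂[v_1,v_3,v_8] = [v_3,v_8] − [v_1,v_8] + [v_1,v_3].
This gives a 27×18 integer matrix of rank 18; reducing to Smith normal form yields diagonal entries (1,1,1,1,1,1,1,1,1,1,1,1,1,1,1,1,1,2).

Reading off H_k = ker ∂_k / im ∂_{k+1}:

  H_0: rank C_0 − rank ∂_1 = 9 − 8 = 1, and the invariant factors of ∂_1 are all 1, so H_0 = Z.
  H_1: rank ker ∂_1 − rank ∂_2 = (27 − 8) − 18 = 1, and ∂_2 has invariant factor 2 > 1, so H_1 = Z × Z/2.
  H_2: rank ker ∂_2 − rank ∂_3 = (18 − 18) − 0 = 0, and there is no ∂_3, so H_2 = 0.

As a check, the Euler characteristic is 9 − 27 + 18 = 0, which agrees with 1 − 1 + 0 = 0.
(K is a triangulation of the Klein bottle.)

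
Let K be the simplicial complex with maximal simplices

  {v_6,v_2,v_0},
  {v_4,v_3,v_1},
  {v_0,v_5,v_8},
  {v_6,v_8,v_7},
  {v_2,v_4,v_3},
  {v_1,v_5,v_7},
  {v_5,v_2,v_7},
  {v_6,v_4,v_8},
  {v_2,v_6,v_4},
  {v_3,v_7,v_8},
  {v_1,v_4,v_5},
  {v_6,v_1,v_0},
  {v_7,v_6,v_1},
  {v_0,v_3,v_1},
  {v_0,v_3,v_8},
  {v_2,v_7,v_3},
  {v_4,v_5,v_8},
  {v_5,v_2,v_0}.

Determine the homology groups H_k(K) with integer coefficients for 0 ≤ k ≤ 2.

H_0 = Z,  H_1 = Z^2,  H_2 = Z.

Take the total order v_0 < v_1 < v_2 < v_3 < v_4 < v_5 < v_6 < v_7 < v_8 on the vertex set. Then K (dimension 2) consists of the simplices:

  0-simplices (9): [v_0], [v_1], [v_2], [v_3], [v_4], [v_5], [v_6], [v_7], [v_8]
  1-simplices (27): (27 of them)
  2-simplices (18): (18 of them)

giving chain groups C_0 ≅ Z^9, C_1 ≅ Z^27, C_2 ≅ Z^18.

Boundary ∂_1: C_1 → C_0 sends each edge [p,q] (with p < q) to q − p.
This gives a 9×27 integer matrix of rank 8; reducing to Smith normal form yields diagonal entries (1,1,1,1,1,1,1,1).

∂_2: C_2 → C_1 sends each 2-simplex [p,q,r] to [q,r] − [p,r] + [p,q]. For instance
  ∂[v_1,v_4,v_5] = [v_4,v_5] − [v_1,v_5] + [v_1,v_4],
  ∂[v_0,v_2,v_6] = [v_2,v_6] − [v_0,v_6] + [v_0,v_2].
The 27×18 boundary matrix has rank 17 and Smith normal form diag(1,1,1,1,1,1,1,1,1,1,1,1,1,1,1,1,1).

Now H_k = ker ∂_k / im ∂_{k+1}, so:

  H_0: rank C_0 − rank ∂_1 = 9 − 8 = 1, and the invariant factors of ∂_1 are all 1, so H_0 = Z.
  H_1: rank ker ∂_1 − rank ∂_2 = (27 − 8) − 17 = 2, and the invariant factors of ∂_2 are all 1, so H_1 = Z^2.
  H_2: rank ker ∂_2 − rank ∂_3 = (18 − 17) − 0 = 1, and there is no ∂_3, so H_2 = Z.

As a check, the Euler characteristic is 9 − 27 + 18 = 0, which agrees with 1 − 2 + 1 = 0.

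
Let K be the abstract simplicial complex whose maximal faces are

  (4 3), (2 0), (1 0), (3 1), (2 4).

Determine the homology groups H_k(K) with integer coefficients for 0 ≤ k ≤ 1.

H_0 = Z,  H_1 = Z.

Order the vertices as 0 < 1 < 2 < 3 < 4. Listing each simplex with vertices in this order, K has dimension 1 with simplices:

  0-simplices (5): [0], [1], [2], [3], [4]
  1-simplices (5): [0,1], [0,2], [1,3], [2,4], [3,4]

so the chain groups are C_0 ≅ Z^5, C_1 ≅ Z^5.

Boundary ∂_1: C_1 → C_0 sends each edge [p,q] (with p < q) to q − p.
As a 5×5 matrix over Z this has rank 4, with invariant factors (1,1,1,1).

Now H_k = ker ∂_k / im ∂_{k+1}, so:

  H_0: rank C_0 − rank ∂_1 = 5 − 4 = 1, and the invariant factors of ∂_1 are all 1, so H_0 = Z.
  H_1: rank ker ∂_1 − rank ∂_2 = (5 − 4) − 0 = 1, and there is no ∂_2, so H_1 = Z.

(K is a triangulation of the circle S^1.)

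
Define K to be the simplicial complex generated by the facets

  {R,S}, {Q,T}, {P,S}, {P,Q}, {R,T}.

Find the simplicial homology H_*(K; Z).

We work with the vertex ordering P < Q < R < S < T. The simplices of K, each written with vertices in increasing order, are:

  0-simplices (5): P, Q, R, S, T
  1-simplices (5): PQ, PS, QT, RS, RT

so the chain groups are C_0 ≅ Z^5, C_1 ≅ Z^5.

The boundary map ∂_1: C_1 → C_0 sends each edge [p,q] (with p < q) to q − p.
The 5×5 boundary matrix has rank 4 and Smith normal form diag(1,1,1,1).

Reading off H_k = ker ∂_k / im ∂_{k+1}:

  H_0: rank C_0 − rank ∂_1 = 5 − 4 = 1, and the invariant factors of ∂_1 are all 1, so H_0 ≅ Z.
  H_1: rank ker ∂_1 − rank ∂_2 = (5 − 4) − 0 = 1, and there is no ∂_2, so H_1 ≅ Z.

H_0 ≅ Z,  H_1 ≅ Z.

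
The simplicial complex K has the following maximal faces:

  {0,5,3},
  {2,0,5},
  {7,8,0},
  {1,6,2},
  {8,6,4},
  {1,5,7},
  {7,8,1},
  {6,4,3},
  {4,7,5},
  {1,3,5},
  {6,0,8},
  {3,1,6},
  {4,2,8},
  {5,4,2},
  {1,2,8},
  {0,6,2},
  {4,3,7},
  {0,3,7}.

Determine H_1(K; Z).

H_1 = Z ⊕ Z/2.

Order the vertices as 0 < 1 < 2 < 3 < 4 < 5 < 6 < 7 < 8. Listing each simplex with vertices in this order, K has dimension 2 with simplices:

  0-simplices (9): [0], [1], [2], [3], [4], [5], [6], [7], [8]
  1-simplices (27): (27 of them)
  2-simplices (18): [0,2,5], [0,2,6], [0,3,5], [0,3,7], [0,6,8], [0,7,8], [1,2,6], [1,2,8], [1,3,5], [1,3,6], [1,5,7], [1,7,8], [2,4,5], [2,4,8], [3,4,6], [3,4,7], [4,5,7], [4,6,8]

so the chain groups are C_0 ≅ Z^9, C_1 ≅ Z^27, C_2 ≅ Z^18.

Boundary ∂_1: C_1 → C_0 is given by ∂[p,q] = [q] − [p]. For instance
  ∂[3,6] = [6] − [3].
The 9×27 boundary matrix has rank 8 and Smith normal form diag(1,1,1,1,1,1,1,1).

The boundary map ∂_2: C_2 → C_1 acts by ∂[p,q,r] = [q,r] − [p,r] + [p,q]. For instance
  ∂[1,2,8] = [2,8] − [1,8] + [1,2],
  ∂[1,3,5] = [3,5] − [1,5] + [1,3].
The 27×18 boundary matrix has rank 18 and Smith normal form diag(1,1,1,1,1,1,1,1,1,1,1,1,1,1,1,1,1,2).

Now H_k = ker ∂_k / im ∂_{k+1}, so:

  H_1: rank ker ∂_1 − rank ∂_2 = (27 − 8) − 18 = 1, and ∂_2 has invariant factor 2 > 1, so H_1 = Z ⊕ Z/2.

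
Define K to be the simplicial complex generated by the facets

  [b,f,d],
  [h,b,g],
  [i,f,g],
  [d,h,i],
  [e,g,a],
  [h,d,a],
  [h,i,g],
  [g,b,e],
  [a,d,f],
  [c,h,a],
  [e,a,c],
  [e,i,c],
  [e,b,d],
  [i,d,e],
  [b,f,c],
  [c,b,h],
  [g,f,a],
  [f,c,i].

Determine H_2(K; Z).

K has 9 vertices, 27 edges, 18 triangles.
rank ∂_2 = 17, rank ∂_3 = 0 ⇒ b_2 = 18 − 17 − 0 = 1. So H_2 = Z.

H_2 ≅ Z.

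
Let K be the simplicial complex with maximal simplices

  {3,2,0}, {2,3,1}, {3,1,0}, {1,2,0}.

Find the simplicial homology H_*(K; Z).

H_0 ≅ Z,  H_1 = 0,  H_2 ≅ Z.

Order the vertices as 0 < 1 < 2 < 3. Listing each simplex with vertices in this order, K has dimension 2 with simplices:

  0-simplices (4): [0], [1], [2], [3]
  1-simplices (6): [0,1], [0,2], [0,3], [1,2], [1,3], [2,3]
  2-simplices (4): [0,1,2], [0,1,3], [0,2,3], [1,2,3]

so the chain groups are C_0 ≅ Z^4, C_1 ≅ Z^6, C_2 ≅ Z^4.

∂_1: C_1 → C_0 is given by ∂[p,q] = [q] − [p]. For instance
  ∂[1,3] = [3] − [1].
The 4×6 boundary matrix has rank 3 and Smith normal form diag(1,1,1).

∂_2: C_2 → C_1 acts by ∂[p,q,r] = [q,r] − [p,r] + [p,q]. For instance
  ∂[1,2,3] = [2,3] − [1,3] + [1,2],
  ∂[0,2,3] = [2,3] − [0,3] + [0,2].
This gives a 6×4 integer matrix of rank 3; reducing to Smith normal form yields diagonal entries (1,1,1).

Reading off H_k = ker ∂_k / im ∂_{k+1}:

  H_0: rank C_0 − rank ∂_1 = 4 − 3 = 1, and the invariant factors of ∂_1 are all 1, so H_0 ≅ Z.
  H_1: rank ker ∂_1 − rank ∂_2 = (6 − 3) − 3 = 0, and the invariant factors of ∂_2 are all 1, so H_1 ≅ 0.
  H_2: rank ker ∂_2 − rank ∂_3 = (4 − 3) − 0 = 1, and there is no ∂_3, so H_2 ≅ Z.

As a check, the Euler characteristic is 4 − 6 + 4 = 2, which agrees with 1 − 0 + 1 = 2.
(K is a triangulation of the 2-sphere S^2.)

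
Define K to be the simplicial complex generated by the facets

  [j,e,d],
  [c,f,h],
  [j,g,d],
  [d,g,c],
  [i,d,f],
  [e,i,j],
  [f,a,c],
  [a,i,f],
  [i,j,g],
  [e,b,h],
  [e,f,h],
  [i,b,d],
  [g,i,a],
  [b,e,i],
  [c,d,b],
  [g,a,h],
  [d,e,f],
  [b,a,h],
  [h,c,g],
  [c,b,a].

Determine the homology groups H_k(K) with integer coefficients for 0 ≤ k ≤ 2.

H_0 = Z,  H_1 = Z ⊕ Z/2Z,  H_2 = 0.

Order the vertices as a < b < c < d < e < f < g < h < i < j. Listing each simplex with vertices in this order, K has dimension 2 with simplices:

  0-simplices (10): a, b, c, d, e, f, g, h, i, j
  1-simplices (30): ab, ac, af, ag, ah, ai, bc, bd, be, bh, bi, cd, cf, cg, ch, de, df, dg, di, dj, ef, eh, ei, ej, fh, fi, gh, gi, gj, ij
  2-simplices (20): abc, abh, acf, afi, agh, agi, bcd, bdi, beh, bei, cdg, cfh, cgh, def, dej, dfi, dgj, efh, eij, gij

so the chain groups are C_0 ≅ Z^10, C_1 ≅ Z^30, C_2 ≅ Z^20.

The boundary map ∂_1: C_1 → C_0 sends each edge [p,q] (with p < q) to q − p.
The 10×30 boundary matrix has rank 9 and Smith normal form diag(1,1,1,1,1,1,1,1,1).

The boundary map ∂_2: C_2 → C_1 acts by ∂[p,q,r] = [q,r] − [p,r] + [p,q]. For instance
  ∂eij = ij − ej + ei,
  ∂dfi = fi − di + df.
This gives a 30×20 integer matrix of rank 20; reducing to Smith normal form yields diagonal entries (1,1,1,1,1,1,1,1,1,1,1,1,1,1,1,1,1,1,1,2).

Reading off H_k = ker ∂_k / im ∂_{k+1}:

  H_0: rank C_0 − rank ∂_1 = 10 − 9 = 1, and the invariant factors of ∂_1 are all 1, so H_0 ≅ Z.
  H_1: rank ker ∂_1 − rank ∂_2 = (30 − 9) − 20 = 1, and ∂_2 has invariant factor 2 > 1, so H_1 ≅ Z ⊕ Z/2Z.
  H_2: rank ker ∂_2 − rank ∂_3 = (20 − 20) − 0 = 0, and there is no ∂_3, so H_2 ≅ 0.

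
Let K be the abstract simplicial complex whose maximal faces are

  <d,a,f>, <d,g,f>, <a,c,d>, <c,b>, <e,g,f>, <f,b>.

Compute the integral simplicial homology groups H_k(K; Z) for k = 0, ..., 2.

H_0 ≅ Z,  H_1 ≅ Z,  H_2 = 0.

Order the vertices as a < b < c < d < e < f < g. Listing each simplex with vertices in this order, K has dimension 2 with simplices:

  0-simplices (7): a, b, c, d, e, f, g
  1-simplices (11): ac, ad, af, bc, bf, cd, df, dg, ef, eg, fg
  2-simplices (4): acd, adf, dfg, efg

giving chain groups C_0 ≅ Z^7, C_1 ≅ Z^11, C_2 ≅ Z^4.

Boundary ∂_1: C_1 → C_0 maps an edge to its endpoints' difference, ∂[p,q] = q − p.
This gives a 7×11 integer matrix of rank 6; reducing to Smith normal form yields diagonal entries (1,1,1,1,1,1).

The boundary map ∂_2: C_2 → C_1 sends each 2-simplex [p,q,r] to [q,r] − [p,r] + [p,q]. For instance
  ∂dfg = fg − dg + df,
  ∂acd = cd − ad + ac.
The resulting 11×4 matrix has rank 4, and its Smith normal form has invariant factors (1,1,1,1).

From H_k ≅ ker(∂_k) / im(∂_{k+1}) we obtain:

  H_0: rank C_0 − rank ∂_1 = 7 − 6 = 1, and the invariant factors of ∂_1 are all 1, so H_0 = Z.
  H_1: rank ker ∂_1 − rank ∂_2 = (11 − 6) − 4 = 1, and the invariant factors of ∂_2 are all 1, so H_1 = Z.
  H_2: rank ker ∂_2 − rank ∂_3 = (4 − 4) − 0 = 0, and there is no ∂_3, so H_2 = 0.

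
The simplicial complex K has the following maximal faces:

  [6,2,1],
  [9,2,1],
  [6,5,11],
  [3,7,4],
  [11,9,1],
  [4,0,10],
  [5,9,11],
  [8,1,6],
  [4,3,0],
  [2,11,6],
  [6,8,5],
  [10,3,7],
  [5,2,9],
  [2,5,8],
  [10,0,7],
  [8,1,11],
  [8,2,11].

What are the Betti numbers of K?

Order the vertices as 0 < 1 < 2 < 3 < 4 < 5 < 6 < 7 < 8 < 9 < 10 < 11. Listing each simplex with vertices in this order, K has dimension 2 with simplices:

  0-simplices (12): [0], [1], [2], [3], [4], [5], [6], [7], [8], [9], [10], [11]
  1-simplices (28): (28 of them)
  2-simplices (17): [0,3,4], [0,4,10], [0,7,10], [1,2,6], [1,2,9], [1,6,8], [1,8,11], [1,9,11], [2,5,8], [2,5,9], [2,6,11], [2,8,11], [3,4,7], [3,7,10], [5,6,8], [5,6,11], [5,9,11]

Hence C_0 ≅ Z^12, C_1 ≅ Z^28, C_2 ≅ Z^17.

Boundary ∂_1: C_1 → C_0 sends each edge [p,q] (with p < q) to q − p. For instance
  ∂[7,10] = [10] − [7].
The 12×28 boundary matrix has rank 10 and Smith normal form diag(1,1,1,1,1,1,1,1,1,1).

The boundary map ∂_2: C_2 → C_1 sends each 2-simplex [p,q,r] to [q,r] − [p,r] + [p,q]. For instance
  ∂[2,6,11] = [6,11] − [2,11] + [2,6],
  ∂[1,9,11] = [9,11] − [1,11] + [1,9].
The 28×17 boundary matrix has rank 17 and Smith normal form diag(1,1,1,1,1,1,1,1,1,1,1,1,1,1,1,1,2).

Reading off H_k = ker ∂_k / im ∂_{k+1}:

  H_0: rank C_0 − rank ∂_1 = 12 − 10 = 2, and the invariant factors of ∂_1 are all 1, so H_0 = Z^2.
  H_1: rank ker ∂_1 − rank ∂_2 = (28 − 10) − 17 = 1, and ∂_2 has invariant factor 2 > 1, so H_1 = Z ⊕ Z/2Z.
  H_2: rank ker ∂_2 − rank ∂_3 = (17 − 17) − 0 = 0, and there is no ∂_3, so H_2 = 0.

(K is a triangulation of the disjoint union of the real projective plane RP^2 and the Möbius band.)

Hence the Betti numbers are b_0 = 2, b_1 = 1, b_2 = 0.

b_0 = 2, b_1 = 1, b_2 = 0.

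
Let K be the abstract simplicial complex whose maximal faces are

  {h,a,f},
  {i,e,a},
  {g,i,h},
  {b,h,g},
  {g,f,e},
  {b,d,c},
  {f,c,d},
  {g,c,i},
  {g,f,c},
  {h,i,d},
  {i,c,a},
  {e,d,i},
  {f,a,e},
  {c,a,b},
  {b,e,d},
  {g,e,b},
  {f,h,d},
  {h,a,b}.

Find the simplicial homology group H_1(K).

H_1 ≅ Z^2.

Order the vertices as a < b < c < d < e < f < g < h < i. Listing each simplex with vertices in this order, K has dimension 2 with simplices:

  0-simplices (9): a, b, c, d, e, f, g, h, i
  1-simplices (27): ab, ac, ae, af, ah, ai, bc, bd, be, bg, bh, cd, cf, cg, ci, de, df, dh, di, ef, eg, ei, fg, fh, gh, gi, hi
  2-simplices (18): abc, abh, aci, aef, aei, afh, bcd, bde, beg, bgh, cdf, cfg, cgi, dei, dfh, dhi, efg, ghi

so the chain groups are C_0 ≅ Z^9, C_1 ≅ Z^27, C_2 ≅ Z^18.

∂_1: C_1 → C_0 sends each edge [p,q] (with p < q) to q − p.
As a 9×27 matrix over Z this has rank 8, with invariant factors (1,1,1,1,1,1,1,1).

Boundary ∂_2: C_2 → C_1 acts by ∂[p,q,r] = [q,r] − [p,r] + [p,q]. For instance
  ∂aef = ef − af + ae,
  ∂aci = ci − ai + ac.
The 27×18 boundary matrix has rank 17 and Smith normal form diag(1,1,1,1,1,1,1,1,1,1,1,1,1,1,1,1,1).

From H_k ≅ ker(∂_k) / im(∂_{k+1}) we obtain:

  H_1: rank ker ∂_1 − rank ∂_2 = (27 − 8) − 17 = 2, and the invariant factors of ∂_2 are all 1, so H_1 ≅ Z^2.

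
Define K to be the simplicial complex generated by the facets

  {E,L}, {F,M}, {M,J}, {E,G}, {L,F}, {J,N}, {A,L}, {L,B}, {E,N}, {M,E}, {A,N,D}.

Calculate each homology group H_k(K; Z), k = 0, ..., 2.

We work with the vertex ordering A < B < D < E < F < G < J < L < M < N. The simplices of K, each written with vertices in increasing order, are:

  0-simplices (10): A, B, D, E, F, G, J, L, M, N
  1-simplices (13): AD, AL, AN, BL, DN, EG, EL, EM, EN, FL, FM, JM, JN
  2-simplices (1): ADN

Hence C_0 ≅ Z^10, C_1 ≅ Z^13, C_2 ≅ Z^1.

The boundary map ∂_1: C_1 → C_0 maps an edge to its endpoints' difference, ∂[p,q] = q − p. For instance
  ∂FM = M − F.
The resulting 10×13 matrix has rank 9, and its Smith normal form has invariant factors (1,1,1,1,1,1,1,1,1).

The boundary map ∂_2: C_2 → C_1 sends each 2-simplex [p,q,r] to [q,r] − [p,r] + [p,q]. For instance
  ∂ADN = DN − AN + AD.
As a 13×1 matrix over Z this has rank 1, with invariant factors (1).

From H_k ≅ ker(∂_k) / im(∂_{k+1}) we obtain:

  H_0: rank C_0 − rank ∂_1 = 10 − 9 = 1, and the invariant factors of ∂_1 are all 1, so H_0 = Z.
  H_1: rank ker ∂_1 − rank ∂_2 = (13 − 9) − 1 = 3, and the invariant factors of ∂_2 are all 1, so H_1 = Z^3.
  H_2: rank ker ∂_2 − rank ∂_3 = (1 − 1) − 0 = 0, and there is no ∂_3, so H_2 = 0.

As a check, the Euler characteristic is 10 − 13 + 1 = -2, which agrees with 1 − 3 + 0 = -2.

H_0 ≅ Z,  H_1 ≅ Z^3,  H_2 = 0.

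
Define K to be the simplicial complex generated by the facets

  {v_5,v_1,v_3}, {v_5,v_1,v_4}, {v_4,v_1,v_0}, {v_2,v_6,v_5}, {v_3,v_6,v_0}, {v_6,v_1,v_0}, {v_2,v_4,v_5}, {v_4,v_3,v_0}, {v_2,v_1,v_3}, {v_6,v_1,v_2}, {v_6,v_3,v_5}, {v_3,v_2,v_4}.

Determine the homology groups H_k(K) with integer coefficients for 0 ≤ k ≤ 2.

We work with the vertex ordering v_0 < v_1 < v_2 < v_3 < v_4 < v_5 < v_6. The simplices of K, each written with vertices in increasing order, are:

  0-simplices (7): [v_0], [v_1], [v_2], [v_3], [v_4], [v_5], [v_6]
  1-simplices (18): (18 of them)
  2-simplices (12): (12 of them)

so the chain groups are C_0 ≅ Z^7, C_1 ≅ Z^18, C_2 ≅ Z^12.

Boundary ∂_1: C_1 → C_0 is given by ∂[p,q] = [q] − [p].
The 7×18 boundary matrix has rank 6 and Smith normal form diag(1,1,1,1,1,1).

The boundary map ∂_2: C_2 → C_1 sends each 2-simplex [p,q,r] to [q,r] − [p,r] + [p,q]. For instance
  ∂[v_0,v_3,v_4] = [v_3,v_4] − [v_0,v_4] + [v_0,v_3],
  ∂[v_3,v_5,v_6] = [v_5,v_6] − [v_3,v_6] + [v_3,v_5].
This gives a 18×12 integer matrix of rank 12; reducing to Smith normal form yields diagonal entries (1,1,1,1,1,1,1,1,1,1,1,2).

Reading off H_k = ker ∂_k / im ∂_{k+1}:

  H_0: rank C_0 − rank ∂_1 = 7 − 6 = 1, and the invariant factors of ∂_1 are all 1, so H_0 ≅ Z.
  H_1: rank ker ∂_1 − rank ∂_2 = (18 − 6) − 12 = 0, and ∂_2 has invariant factor 2 > 1, so H_1 ≅ Z_2.
  H_2: rank ker ∂_2 − rank ∂_3 = (12 − 12) − 0 = 0, and there is no ∂_3, so H_2 ≅ 0.

(K is a triangulation of the real projective plane RP^2.)

H_0 = Z,  H_1 = Z_2,  H_2 = 0.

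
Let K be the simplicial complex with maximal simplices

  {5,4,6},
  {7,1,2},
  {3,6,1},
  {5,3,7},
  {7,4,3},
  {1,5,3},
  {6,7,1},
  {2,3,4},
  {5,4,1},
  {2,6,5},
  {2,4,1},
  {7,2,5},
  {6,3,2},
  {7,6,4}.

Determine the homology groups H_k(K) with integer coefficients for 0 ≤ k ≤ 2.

H_0 ≅ Z,  H_1 ≅ Z^2,  H_2 ≅ Z.

Take the total order 1 < 2 < 3 < 4 < 5 < 6 < 7 on the vertex set. Then K (dimension 2) consists of the simplices:

  0-simplices (7): [1], [2], [3], [4], [5], [6], [7]
  1-simplices (21): [1,2], [1,3], [1,4], [1,5], [1,6], [1,7], [2,3], [2,4], [2,5], [2,6], [2,7], [3,4], [3,5], [3,6], [3,7], [4,5], [4,6], [4,7], [5,6], [5,7], [6,7]
  2-simplices (14): [1,2,4], [1,2,7], [1,3,5], [1,3,6], [1,4,5], [1,6,7], [2,3,4], [2,3,6], [2,5,6], [2,5,7], [3,4,7], [3,5,7], [4,5,6], [4,6,7]

so the chain groups are C_0 ≅ Z^7, C_1 ≅ Z^21, C_2 ≅ Z^14.

Boundary ∂_1: C_1 → C_0 is given by ∂[p,q] = [q] − [p].
The 7×21 boundary matrix has rank 6 and Smith normal form diag(1,1,1,1,1,1).

∂_2: C_2 → C_1 sends each 2-simplex [p,q,r] to [q,r] − [p,r] + [p,q]. For instance
  ∂[1,4,5] = [4,5] − [1,5] + [1,4],
  ∂[1,2,4] = [2,4] − [1,4] + [1,2].
This gives a 21×14 integer matrix of rank 13; reducing to Smith normal form yields diagonal entries (1,1,1,1,1,1,1,1,1,1,1,1,1).

Computing H_k = (kernel of ∂_k) / (image of ∂_{k+1}):

  H_0: rank C_0 − rank ∂_1 = 7 − 6 = 1, and the invariant factors of ∂_1 are all 1, so H_0 = Z.
  H_1: rank ker ∂_1 − rank ∂_2 = (21 − 6) − 13 = 2, and the invariant factors of ∂_2 are all 1, so H_1 = Z^2.
  H_2: rank ker ∂_2 − rank ∂_3 = (14 − 13) − 0 = 1, and there is no ∂_3, so H_2 = Z.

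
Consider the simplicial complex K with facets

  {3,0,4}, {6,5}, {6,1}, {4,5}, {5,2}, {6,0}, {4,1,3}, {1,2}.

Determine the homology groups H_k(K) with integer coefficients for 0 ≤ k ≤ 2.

Fix the vertex order 0 < 1 < 2 < 3 < 4 < 5 < 6 and write every simplex with vertices in increasing order. Then dim K = 2 and the simplices of K are:

  0-simplices (7): [0], [1], [2], [3], [4], [5], [6]
  1-simplices (11): [0,3], [0,4], [0,6], [1,2], [1,3], [1,4], [1,6], [2,5], [3,4], [4,5], [5,6]
  2-simplices (2): [0,3,4], [1,3,4]

so the chain groups are C_0 ≅ Z^7, C_1 ≅ Z^11, C_2 ≅ Z^2.

The boundary map ∂_1: C_1 → C_0 maps an edge to its endpoints' difference, ∂[p,q] = q − p.
The resulting 7×11 matrix has rank 6, and its Smith normal form has invariant factors (1,1,1,1,1,1).

The boundary map ∂_2: C_2 → C_1 maps a triangle to the signed sum of its edges. For instance
  ∂[1,3,4] = [3,4] − [1,4] + [1,3],
  ∂[0,3,4] = [3,4] − [0,4] + [0,3].
The resulting 11×2 matrix has rank 2, and its Smith normal form has invariant factors (1,1).

Computing H_k = (kernel of ∂_k) / (image of ∂_{k+1}):

  H_0: rank C_0 − rank ∂_1 = 7 − 6 = 1, and the invariant factors of ∂_1 are all 1, so H_0 = Z.
  H_1: rank ker ∂_1 − rank ∂_2 = (11 − 6) − 2 = 3, and the invariant factors of ∂_2 are all 1, so H_1 = Z^3.
  H_2: rank ker ∂_2 − rank ∂_3 = (2 − 2) − 0 = 0, and there is no ∂_3, so H_2 = 0.

H_0 ≅ Z,  H_1 ≅ Z^3,  H_2 = 0.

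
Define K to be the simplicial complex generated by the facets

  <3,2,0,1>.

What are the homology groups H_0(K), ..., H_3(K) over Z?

H_0 ≅ Z,  H_1 = 0,  H_2 = 0,  H_3 = 0.

We work with the vertex ordering 0 < 1 < 2 < 3. The simplices of K, each written with vertices in increasing order, are:

  0-simplices (4): [0], [1], [2], [3]
  1-simplices (6): [0,1], [0,2], [0,3], [1,2], [1,3], [2,3]
  2-simplices (4): [0,1,2], [0,1,3], [0,2,3], [1,2,3]
  3-simplices (1): [0,1,2,3]

Hence C_0 ≅ Z^4, C_1 ≅ Z^6, C_2 ≅ Z^4, C_3 ≅ Z^1.

Boundary ∂_1: C_1 → C_0 sends each edge [p,q] (with p < q) to q − p. For instance
  ∂[0,1] = [1] − [0].
The 4×6 boundary matrix has rank 3 and Smith normal form diag(1,1,1).

Boundary ∂_2: C_2 → C_1 maps a triangle to the signed sum of its edges. For instance
  ∂[0,1,2] = [1,2] − [0,2] + [0,1],
  ∂[0,1,3] = [1,3] − [0,3] + [0,1].
As a 6×4 matrix over Z this has rank 3, with invariant factors (1,1,1).

∂_3: C_3 → C_2 sends each 3-simplex σ to the alternating sum Σ_i (−1)^i (σ with its i-th vertex removed). For instance
  ∂[0,1,2,3] = [1,2,3] − [0,2,3] + [0,1,3] − [0,1,2].
The 4×1 boundary matrix has rank 1 and Smith normal form diag(1).

Computing H_k = (kernel of ∂_k) / (image of ∂_{k+1}):

  H_0: rank C_0 − rank ∂_1 = 4 − 3 = 1, and the invariant factors of ∂_1 are all 1, so H_0 ≅ Z.
  H_1: rank ker ∂_1 − rank ∂_2 = (6 − 3) − 3 = 0, and the invariant factors of ∂_2 are all 1, so H_1 ≅ 0.
  H_2: rank ker ∂_2 − rank ∂_3 = (4 − 3) − 1 = 0, and the invariant factors of ∂_3 are all 1, so H_2 ≅ 0.
  H_3: rank ker ∂_3 − rank ∂_4 = (1 − 1) − 0 = 0, and there is no ∂_4, so H_3 ≅ 0.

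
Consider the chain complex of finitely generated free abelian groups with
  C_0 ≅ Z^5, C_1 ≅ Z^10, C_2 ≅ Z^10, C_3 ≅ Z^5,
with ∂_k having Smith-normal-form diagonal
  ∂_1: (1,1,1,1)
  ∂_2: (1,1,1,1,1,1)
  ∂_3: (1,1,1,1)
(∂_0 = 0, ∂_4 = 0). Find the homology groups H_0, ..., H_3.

H_0 ≅ Z,  H_1 = 0,  H_2 = 0,  H_3 ≅ Z.

H_0: b_0 = 5 − 0 − 4 = 1; torsion from ∂_1 factors > 1: none. So H_0 ≅ Z.
H_1: b_1 = 10 − 4 − 6 = 0; torsion from ∂_2 factors > 1: none. So H_1 ≅ 0.
H_2: b_2 = 10 − 6 − 4 = 0; torsion from ∂_3 factors > 1: none. So H_2 ≅ 0.
H_3: b_3 = 5 − 4 − 0 = 1; torsion from ∂_4 factors > 1: none. So H_3 ≅ Z.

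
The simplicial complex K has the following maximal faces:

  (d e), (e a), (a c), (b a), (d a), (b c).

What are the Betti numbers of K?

We work with the vertex ordering a < b < c < d < e. The simplices of K, each written with vertices in increasing order, are:

  0-simplices (5): a, b, c, d, e
  1-simplices (6): ab, ac, ad, ae, bc, de

giving chain groups C_0 ≅ Z^5, C_1 ≅ Z^6.

The boundary map ∂_1: C_1 → C_0 is given by ∂[p,q] = [q] − [p]. For instance
  ∂ad = d − a.
The 5×6 boundary matrix has rank 4 and Smith normal form diag(1,1,1,1).

Computing H_k = (kernel of ∂_k) / (image of ∂_{k+1}):

  H_0: rank C_0 − rank ∂_1 = 5 − 4 = 1, and the invariant factors of ∂_1 are all 1, so H_0 = Z.
  H_1: rank ker ∂_1 − rank ∂_2 = (6 − 4) − 0 = 2, and there is no ∂_2, so H_1 = Z^2.

Hence the Betti numbers are b_0 = 1, b_1 = 2.

b_0 = 1, b_1 = 2.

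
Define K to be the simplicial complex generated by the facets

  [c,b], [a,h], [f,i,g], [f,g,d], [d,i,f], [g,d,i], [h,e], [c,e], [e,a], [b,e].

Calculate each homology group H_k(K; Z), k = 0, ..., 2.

Take the total order a < b < c < d < e < f < g < h < i on the vertex set. Then K (dimension 2) consists of the simplices:

  0-simplices (9): a, b, c, d, e, f, g, h, i
  1-simplices (12): ae, ah, bc, be, ce, df, dg, di, eh, fg, fi, gi
  2-simplices (4): dfg, dfi, dgi, fgi

Hence C_0 ≅ Z^9, C_1 ≅ Z^12, C_2 ≅ Z^4.

∂_1: C_1 → C_0 sends each edge [p,q] (with p < q) to q − p. For instance
  ∂eh = h − e.
The 9×12 boundary matrix has rank 7 and Smith normal form diag(1,1,1,1,1,1,1).

The boundary map ∂_2: C_2 → C_1 acts by ∂[p,q,r] = [q,r] − [p,r] + [p,q]. For instance
  ∂dfi = fi − di + df,
  ∂dgi = gi − di + dg.
This gives a 12×4 integer matrix of rank 3; reducing to Smith normal form yields diagonal entries (1,1,1).

Reading off H_k = ker ∂_k / im ∂_{k+1}:

  H_0: rank C_0 − rank ∂_1 = 9 − 7 = 2, and the invariant factors of ∂_1 are all 1, so H_0 = Z^2.
  H_1: rank ker ∂_1 − rank ∂_2 = (12 − 7) − 3 = 2, and the invariant factors of ∂_2 are all 1, so H_1 = Z^2.
  H_2: rank ker ∂_2 − rank ∂_3 = (4 − 3) − 0 = 1, and there is no ∂_3, so H_2 = Z.

As a check, the Euler characteristic is 9 − 12 + 4 = 1, which agrees with 2 − 2 + 1 = 1.

H_0 ≅ Z^2,  H_1 ≅ Z^2,  H_2 ≅ Z.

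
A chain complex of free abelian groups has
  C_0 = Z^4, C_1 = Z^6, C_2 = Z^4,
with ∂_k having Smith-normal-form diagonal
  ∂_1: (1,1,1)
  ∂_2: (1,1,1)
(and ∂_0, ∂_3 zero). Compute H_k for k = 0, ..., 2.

H_0 = Z,  H_1 = 0,  H_2 = Z.

H_0: b_0 = 4 − 0 − 3 = 1; torsion from ∂_1 factors > 1: none. So H_0 = Z.
H_1: b_1 = 6 − 3 − 3 = 0; torsion from ∂_2 factors > 1: none. So H_1 = 0.
H_2: b_2 = 4 − 3 − 0 = 1; torsion from ∂_3 factors > 1: none. So H_2 = Z.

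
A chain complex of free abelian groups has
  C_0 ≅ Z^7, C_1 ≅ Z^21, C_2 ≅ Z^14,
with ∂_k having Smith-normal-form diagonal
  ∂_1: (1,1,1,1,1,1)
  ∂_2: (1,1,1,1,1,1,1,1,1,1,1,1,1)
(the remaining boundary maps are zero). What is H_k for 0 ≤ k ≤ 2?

H_0: b_0 = 7 − 0 − 6 = 1; torsion from ∂_1 factors > 1: none. So H_0 ≅ Z.
H_1: b_1 = 21 − 6 − 13 = 2; torsion from ∂_2 factors > 1: none. So H_1 ≅ Z^2.
H_2: b_2 = 14 − 13 − 0 = 1; torsion from ∂_3 factors > 1: none. So H_2 ≅ Z.

H_0 ≅ Z,  H_1 ≅ Z^2,  H_2 ≅ Z.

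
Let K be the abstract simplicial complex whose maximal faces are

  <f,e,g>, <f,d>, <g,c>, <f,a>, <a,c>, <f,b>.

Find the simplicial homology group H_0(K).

H_0 = Z.

K has 7 vertices, 8 edges, 1 triangle.
rank ∂_0 = 0, rank ∂_1 = 6 ⇒ b_0 = 7 − 0 − 6 = 1; all invariant factors of ∂_1 are 1 so no torsion. So H_0 = Z.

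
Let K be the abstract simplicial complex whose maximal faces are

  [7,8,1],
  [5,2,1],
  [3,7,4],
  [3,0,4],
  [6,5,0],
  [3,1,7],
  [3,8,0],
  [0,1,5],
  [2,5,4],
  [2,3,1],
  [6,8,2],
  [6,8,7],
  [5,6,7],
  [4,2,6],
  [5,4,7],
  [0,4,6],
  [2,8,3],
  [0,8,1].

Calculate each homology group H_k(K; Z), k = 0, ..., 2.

We work with the vertex ordering 0 < 1 < 2 < 3 < 4 < 5 < 6 < 7 < 8. The simplices of K, each written with vertices in increasing order, are:

  0-simplices (9): [0], [1], [2], [3], [4], [5], [6], [7], [8]
  1-simplices (27): (27 of them)
  2-simplices (18): [0,1,5], [0,1,8], [0,3,4], [0,3,8], [0,4,6], [0,5,6], [1,2,3], [1,2,5], [1,3,7], [1,7,8], [2,3,8], [2,4,5], [2,4,6], [2,6,8], [3,4,7], [4,5,7], [5,6,7], [6,7,8]

Hence C_0 ≅ Z^9, C_1 ≅ Z^27, C_2 ≅ Z^18.

∂_1: C_1 → C_0 is given by ∂[p,q] = [q] − [p].
The 9×27 boundary matrix has rank 8 and Smith normal form diag(1,1,1,1,1,1,1,1).

The boundary map ∂_2: C_2 → C_1 acts by ∂[p,q,r] = [q,r] − [p,r] + [p,q]. For instance
  ∂[2,4,5] = [4,5] − [2,5] + [2,4],
  ∂[0,5,6] = [5,6] − [0,6] + [0,5].
The 27×18 boundary matrix has rank 18 and Smith normal form diag(1,1,1,1,1,1,1,1,1,1,1,1,1,1,1,1,1,2).

From H_k ≅ ker(∂_k) / im(∂_{k+1}) we obtain:

  H_0: rank C_0 − rank ∂_1 = 9 − 8 = 1, and the invariant factors of ∂_1 are all 1, so H_0 ≅ Z.
  H_1: rank ker ∂_1 − rank ∂_2 = (27 − 8) − 18 = 1, and ∂_2 has invariant factor 2 > 1, so H_1 ≅ Z × Z/2.
  H_2: rank ker ∂_2 − rank ∂_3 = (18 − 18) − 0 = 0, and there is no ∂_3, so H_2 ≅ 0.

H_0 = Z,  H_1 = Z × Z/2,  H_2 = 0.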